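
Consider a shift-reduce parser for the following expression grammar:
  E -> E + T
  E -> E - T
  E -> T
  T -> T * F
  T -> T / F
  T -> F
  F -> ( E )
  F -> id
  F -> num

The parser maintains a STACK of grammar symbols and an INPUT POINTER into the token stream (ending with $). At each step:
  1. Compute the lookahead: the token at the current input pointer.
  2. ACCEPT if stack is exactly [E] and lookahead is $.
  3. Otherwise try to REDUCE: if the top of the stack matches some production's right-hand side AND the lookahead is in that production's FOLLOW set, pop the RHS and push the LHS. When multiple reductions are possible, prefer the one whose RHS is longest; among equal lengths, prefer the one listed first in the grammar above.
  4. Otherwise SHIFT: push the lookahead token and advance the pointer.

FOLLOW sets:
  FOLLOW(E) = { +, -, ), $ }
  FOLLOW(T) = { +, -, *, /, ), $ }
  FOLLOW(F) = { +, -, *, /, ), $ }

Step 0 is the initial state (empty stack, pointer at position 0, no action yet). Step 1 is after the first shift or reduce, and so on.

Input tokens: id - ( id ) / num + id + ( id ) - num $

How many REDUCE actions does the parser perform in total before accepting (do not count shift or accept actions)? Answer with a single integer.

Answer: 23

Derivation:
Step 1: shift id. Stack=[id] ptr=1 lookahead=- remaining=[- ( id ) / num + id + ( id ) - num $]
Step 2: reduce F->id. Stack=[F] ptr=1 lookahead=- remaining=[- ( id ) / num + id + ( id ) - num $]
Step 3: reduce T->F. Stack=[T] ptr=1 lookahead=- remaining=[- ( id ) / num + id + ( id ) - num $]
Step 4: reduce E->T. Stack=[E] ptr=1 lookahead=- remaining=[- ( id ) / num + id + ( id ) - num $]
Step 5: shift -. Stack=[E -] ptr=2 lookahead=( remaining=[( id ) / num + id + ( id ) - num $]
Step 6: shift (. Stack=[E - (] ptr=3 lookahead=id remaining=[id ) / num + id + ( id ) - num $]
Step 7: shift id. Stack=[E - ( id] ptr=4 lookahead=) remaining=[) / num + id + ( id ) - num $]
Step 8: reduce F->id. Stack=[E - ( F] ptr=4 lookahead=) remaining=[) / num + id + ( id ) - num $]
Step 9: reduce T->F. Stack=[E - ( T] ptr=4 lookahead=) remaining=[) / num + id + ( id ) - num $]
Step 10: reduce E->T. Stack=[E - ( E] ptr=4 lookahead=) remaining=[) / num + id + ( id ) - num $]
Step 11: shift ). Stack=[E - ( E )] ptr=5 lookahead=/ remaining=[/ num + id + ( id ) - num $]
Step 12: reduce F->( E ). Stack=[E - F] ptr=5 lookahead=/ remaining=[/ num + id + ( id ) - num $]
Step 13: reduce T->F. Stack=[E - T] ptr=5 lookahead=/ remaining=[/ num + id + ( id ) - num $]
Step 14: shift /. Stack=[E - T /] ptr=6 lookahead=num remaining=[num + id + ( id ) - num $]
Step 15: shift num. Stack=[E - T / num] ptr=7 lookahead=+ remaining=[+ id + ( id ) - num $]
Step 16: reduce F->num. Stack=[E - T / F] ptr=7 lookahead=+ remaining=[+ id + ( id ) - num $]
Step 17: reduce T->T / F. Stack=[E - T] ptr=7 lookahead=+ remaining=[+ id + ( id ) - num $]
Step 18: reduce E->E - T. Stack=[E] ptr=7 lookahead=+ remaining=[+ id + ( id ) - num $]
Step 19: shift +. Stack=[E +] ptr=8 lookahead=id remaining=[id + ( id ) - num $]
Step 20: shift id. Stack=[E + id] ptr=9 lookahead=+ remaining=[+ ( id ) - num $]
Step 21: reduce F->id. Stack=[E + F] ptr=9 lookahead=+ remaining=[+ ( id ) - num $]
Step 22: reduce T->F. Stack=[E + T] ptr=9 lookahead=+ remaining=[+ ( id ) - num $]
Step 23: reduce E->E + T. Stack=[E] ptr=9 lookahead=+ remaining=[+ ( id ) - num $]
Step 24: shift +. Stack=[E +] ptr=10 lookahead=( remaining=[( id ) - num $]
Step 25: shift (. Stack=[E + (] ptr=11 lookahead=id remaining=[id ) - num $]
Step 26: shift id. Stack=[E + ( id] ptr=12 lookahead=) remaining=[) - num $]
Step 27: reduce F->id. Stack=[E + ( F] ptr=12 lookahead=) remaining=[) - num $]
Step 28: reduce T->F. Stack=[E + ( T] ptr=12 lookahead=) remaining=[) - num $]
Step 29: reduce E->T. Stack=[E + ( E] ptr=12 lookahead=) remaining=[) - num $]
Step 30: shift ). Stack=[E + ( E )] ptr=13 lookahead=- remaining=[- num $]
Step 31: reduce F->( E ). Stack=[E + F] ptr=13 lookahead=- remaining=[- num $]
Step 32: reduce T->F. Stack=[E + T] ptr=13 lookahead=- remaining=[- num $]
Step 33: reduce E->E + T. Stack=[E] ptr=13 lookahead=- remaining=[- num $]
Step 34: shift -. Stack=[E -] ptr=14 lookahead=num remaining=[num $]
Step 35: shift num. Stack=[E - num] ptr=15 lookahead=$ remaining=[$]
Step 36: reduce F->num. Stack=[E - F] ptr=15 lookahead=$ remaining=[$]
Step 37: reduce T->F. Stack=[E - T] ptr=15 lookahead=$ remaining=[$]
Step 38: reduce E->E - T. Stack=[E] ptr=15 lookahead=$ remaining=[$]
Step 39: accept. Stack=[E] ptr=15 lookahead=$ remaining=[$]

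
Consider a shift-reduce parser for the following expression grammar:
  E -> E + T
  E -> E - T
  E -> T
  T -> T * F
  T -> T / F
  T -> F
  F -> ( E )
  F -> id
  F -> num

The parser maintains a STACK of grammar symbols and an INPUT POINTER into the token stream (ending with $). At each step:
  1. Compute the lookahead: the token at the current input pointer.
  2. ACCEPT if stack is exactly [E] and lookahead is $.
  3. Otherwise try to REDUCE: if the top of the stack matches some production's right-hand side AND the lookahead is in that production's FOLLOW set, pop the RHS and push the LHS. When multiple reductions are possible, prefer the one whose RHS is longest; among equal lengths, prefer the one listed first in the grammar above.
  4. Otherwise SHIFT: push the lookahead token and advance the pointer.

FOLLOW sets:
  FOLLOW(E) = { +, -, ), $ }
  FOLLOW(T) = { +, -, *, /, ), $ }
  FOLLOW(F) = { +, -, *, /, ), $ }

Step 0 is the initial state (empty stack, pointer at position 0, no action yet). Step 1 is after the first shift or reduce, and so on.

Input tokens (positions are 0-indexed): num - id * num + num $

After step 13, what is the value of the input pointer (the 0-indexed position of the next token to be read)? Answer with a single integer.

Step 1: shift num. Stack=[num] ptr=1 lookahead=- remaining=[- id * num + num $]
Step 2: reduce F->num. Stack=[F] ptr=1 lookahead=- remaining=[- id * num + num $]
Step 3: reduce T->F. Stack=[T] ptr=1 lookahead=- remaining=[- id * num + num $]
Step 4: reduce E->T. Stack=[E] ptr=1 lookahead=- remaining=[- id * num + num $]
Step 5: shift -. Stack=[E -] ptr=2 lookahead=id remaining=[id * num + num $]
Step 6: shift id. Stack=[E - id] ptr=3 lookahead=* remaining=[* num + num $]
Step 7: reduce F->id. Stack=[E - F] ptr=3 lookahead=* remaining=[* num + num $]
Step 8: reduce T->F. Stack=[E - T] ptr=3 lookahead=* remaining=[* num + num $]
Step 9: shift *. Stack=[E - T *] ptr=4 lookahead=num remaining=[num + num $]
Step 10: shift num. Stack=[E - T * num] ptr=5 lookahead=+ remaining=[+ num $]
Step 11: reduce F->num. Stack=[E - T * F] ptr=5 lookahead=+ remaining=[+ num $]
Step 12: reduce T->T * F. Stack=[E - T] ptr=5 lookahead=+ remaining=[+ num $]
Step 13: reduce E->E - T. Stack=[E] ptr=5 lookahead=+ remaining=[+ num $]

Answer: 5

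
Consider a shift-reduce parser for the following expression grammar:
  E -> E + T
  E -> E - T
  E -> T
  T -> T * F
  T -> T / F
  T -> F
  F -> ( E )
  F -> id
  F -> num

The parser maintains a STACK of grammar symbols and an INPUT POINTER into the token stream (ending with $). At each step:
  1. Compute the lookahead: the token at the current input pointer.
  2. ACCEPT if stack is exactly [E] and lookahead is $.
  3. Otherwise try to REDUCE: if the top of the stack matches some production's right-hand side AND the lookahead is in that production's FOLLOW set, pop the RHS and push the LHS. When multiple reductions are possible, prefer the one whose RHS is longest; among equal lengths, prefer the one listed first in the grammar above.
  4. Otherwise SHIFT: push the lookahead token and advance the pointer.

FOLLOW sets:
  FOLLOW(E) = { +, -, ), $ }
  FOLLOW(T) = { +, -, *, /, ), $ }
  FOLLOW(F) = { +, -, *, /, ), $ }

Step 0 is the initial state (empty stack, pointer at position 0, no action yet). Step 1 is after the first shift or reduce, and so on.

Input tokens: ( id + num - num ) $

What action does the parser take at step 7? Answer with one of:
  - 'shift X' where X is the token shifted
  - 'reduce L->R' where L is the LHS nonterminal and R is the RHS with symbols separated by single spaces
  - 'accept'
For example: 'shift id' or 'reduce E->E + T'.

Step 1: shift (. Stack=[(] ptr=1 lookahead=id remaining=[id + num - num ) $]
Step 2: shift id. Stack=[( id] ptr=2 lookahead=+ remaining=[+ num - num ) $]
Step 3: reduce F->id. Stack=[( F] ptr=2 lookahead=+ remaining=[+ num - num ) $]
Step 4: reduce T->F. Stack=[( T] ptr=2 lookahead=+ remaining=[+ num - num ) $]
Step 5: reduce E->T. Stack=[( E] ptr=2 lookahead=+ remaining=[+ num - num ) $]
Step 6: shift +. Stack=[( E +] ptr=3 lookahead=num remaining=[num - num ) $]
Step 7: shift num. Stack=[( E + num] ptr=4 lookahead=- remaining=[- num ) $]

Answer: shift num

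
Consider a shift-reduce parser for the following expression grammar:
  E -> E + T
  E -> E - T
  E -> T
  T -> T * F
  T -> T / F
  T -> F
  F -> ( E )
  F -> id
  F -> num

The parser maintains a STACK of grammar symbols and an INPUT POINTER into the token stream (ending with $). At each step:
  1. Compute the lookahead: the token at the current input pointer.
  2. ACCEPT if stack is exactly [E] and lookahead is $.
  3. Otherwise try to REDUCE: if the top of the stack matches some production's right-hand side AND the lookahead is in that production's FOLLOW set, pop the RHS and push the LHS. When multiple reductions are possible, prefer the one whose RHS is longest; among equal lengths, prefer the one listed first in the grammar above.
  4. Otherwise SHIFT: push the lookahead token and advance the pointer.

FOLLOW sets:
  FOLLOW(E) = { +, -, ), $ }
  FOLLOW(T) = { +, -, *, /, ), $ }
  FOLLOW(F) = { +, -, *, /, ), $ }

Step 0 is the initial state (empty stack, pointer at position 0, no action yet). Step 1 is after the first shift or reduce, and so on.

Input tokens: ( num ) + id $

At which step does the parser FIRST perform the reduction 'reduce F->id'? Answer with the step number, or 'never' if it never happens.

Answer: 12

Derivation:
Step 1: shift (. Stack=[(] ptr=1 lookahead=num remaining=[num ) + id $]
Step 2: shift num. Stack=[( num] ptr=2 lookahead=) remaining=[) + id $]
Step 3: reduce F->num. Stack=[( F] ptr=2 lookahead=) remaining=[) + id $]
Step 4: reduce T->F. Stack=[( T] ptr=2 lookahead=) remaining=[) + id $]
Step 5: reduce E->T. Stack=[( E] ptr=2 lookahead=) remaining=[) + id $]
Step 6: shift ). Stack=[( E )] ptr=3 lookahead=+ remaining=[+ id $]
Step 7: reduce F->( E ). Stack=[F] ptr=3 lookahead=+ remaining=[+ id $]
Step 8: reduce T->F. Stack=[T] ptr=3 lookahead=+ remaining=[+ id $]
Step 9: reduce E->T. Stack=[E] ptr=3 lookahead=+ remaining=[+ id $]
Step 10: shift +. Stack=[E +] ptr=4 lookahead=id remaining=[id $]
Step 11: shift id. Stack=[E + id] ptr=5 lookahead=$ remaining=[$]
Step 12: reduce F->id. Stack=[E + F] ptr=5 lookahead=$ remaining=[$]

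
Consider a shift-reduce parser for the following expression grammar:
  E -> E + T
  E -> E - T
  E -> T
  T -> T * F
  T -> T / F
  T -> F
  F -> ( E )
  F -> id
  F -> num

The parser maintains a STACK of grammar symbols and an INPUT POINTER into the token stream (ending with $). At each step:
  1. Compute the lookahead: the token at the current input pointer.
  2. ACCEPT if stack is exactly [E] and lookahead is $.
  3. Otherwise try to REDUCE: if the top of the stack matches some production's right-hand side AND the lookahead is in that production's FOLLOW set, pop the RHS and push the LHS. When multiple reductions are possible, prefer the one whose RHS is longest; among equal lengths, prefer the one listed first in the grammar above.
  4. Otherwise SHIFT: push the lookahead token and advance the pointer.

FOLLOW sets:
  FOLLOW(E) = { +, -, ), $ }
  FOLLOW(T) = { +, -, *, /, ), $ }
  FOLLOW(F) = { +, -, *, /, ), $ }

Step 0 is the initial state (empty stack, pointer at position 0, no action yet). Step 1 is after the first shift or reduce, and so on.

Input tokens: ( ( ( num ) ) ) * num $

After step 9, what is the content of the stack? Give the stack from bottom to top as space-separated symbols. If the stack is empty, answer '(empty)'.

Answer: ( ( F

Derivation:
Step 1: shift (. Stack=[(] ptr=1 lookahead=( remaining=[( ( num ) ) ) * num $]
Step 2: shift (. Stack=[( (] ptr=2 lookahead=( remaining=[( num ) ) ) * num $]
Step 3: shift (. Stack=[( ( (] ptr=3 lookahead=num remaining=[num ) ) ) * num $]
Step 4: shift num. Stack=[( ( ( num] ptr=4 lookahead=) remaining=[) ) ) * num $]
Step 5: reduce F->num. Stack=[( ( ( F] ptr=4 lookahead=) remaining=[) ) ) * num $]
Step 6: reduce T->F. Stack=[( ( ( T] ptr=4 lookahead=) remaining=[) ) ) * num $]
Step 7: reduce E->T. Stack=[( ( ( E] ptr=4 lookahead=) remaining=[) ) ) * num $]
Step 8: shift ). Stack=[( ( ( E )] ptr=5 lookahead=) remaining=[) ) * num $]
Step 9: reduce F->( E ). Stack=[( ( F] ptr=5 lookahead=) remaining=[) ) * num $]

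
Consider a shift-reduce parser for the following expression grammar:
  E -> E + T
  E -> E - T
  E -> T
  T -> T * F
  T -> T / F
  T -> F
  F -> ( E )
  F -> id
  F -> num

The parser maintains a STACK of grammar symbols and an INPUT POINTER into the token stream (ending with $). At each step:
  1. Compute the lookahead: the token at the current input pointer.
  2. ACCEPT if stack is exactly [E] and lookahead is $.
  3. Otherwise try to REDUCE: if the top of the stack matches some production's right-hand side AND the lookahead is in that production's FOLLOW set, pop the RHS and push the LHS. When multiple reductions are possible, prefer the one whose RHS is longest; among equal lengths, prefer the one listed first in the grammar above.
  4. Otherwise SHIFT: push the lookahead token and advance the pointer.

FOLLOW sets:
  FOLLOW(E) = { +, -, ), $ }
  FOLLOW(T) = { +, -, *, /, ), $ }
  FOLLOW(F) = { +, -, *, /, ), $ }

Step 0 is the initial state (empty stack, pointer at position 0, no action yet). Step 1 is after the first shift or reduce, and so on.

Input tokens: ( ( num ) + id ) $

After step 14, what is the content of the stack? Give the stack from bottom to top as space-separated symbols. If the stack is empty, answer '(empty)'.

Answer: ( E + T

Derivation:
Step 1: shift (. Stack=[(] ptr=1 lookahead=( remaining=[( num ) + id ) $]
Step 2: shift (. Stack=[( (] ptr=2 lookahead=num remaining=[num ) + id ) $]
Step 3: shift num. Stack=[( ( num] ptr=3 lookahead=) remaining=[) + id ) $]
Step 4: reduce F->num. Stack=[( ( F] ptr=3 lookahead=) remaining=[) + id ) $]
Step 5: reduce T->F. Stack=[( ( T] ptr=3 lookahead=) remaining=[) + id ) $]
Step 6: reduce E->T. Stack=[( ( E] ptr=3 lookahead=) remaining=[) + id ) $]
Step 7: shift ). Stack=[( ( E )] ptr=4 lookahead=+ remaining=[+ id ) $]
Step 8: reduce F->( E ). Stack=[( F] ptr=4 lookahead=+ remaining=[+ id ) $]
Step 9: reduce T->F. Stack=[( T] ptr=4 lookahead=+ remaining=[+ id ) $]
Step 10: reduce E->T. Stack=[( E] ptr=4 lookahead=+ remaining=[+ id ) $]
Step 11: shift +. Stack=[( E +] ptr=5 lookahead=id remaining=[id ) $]
Step 12: shift id. Stack=[( E + id] ptr=6 lookahead=) remaining=[) $]
Step 13: reduce F->id. Stack=[( E + F] ptr=6 lookahead=) remaining=[) $]
Step 14: reduce T->F. Stack=[( E + T] ptr=6 lookahead=) remaining=[) $]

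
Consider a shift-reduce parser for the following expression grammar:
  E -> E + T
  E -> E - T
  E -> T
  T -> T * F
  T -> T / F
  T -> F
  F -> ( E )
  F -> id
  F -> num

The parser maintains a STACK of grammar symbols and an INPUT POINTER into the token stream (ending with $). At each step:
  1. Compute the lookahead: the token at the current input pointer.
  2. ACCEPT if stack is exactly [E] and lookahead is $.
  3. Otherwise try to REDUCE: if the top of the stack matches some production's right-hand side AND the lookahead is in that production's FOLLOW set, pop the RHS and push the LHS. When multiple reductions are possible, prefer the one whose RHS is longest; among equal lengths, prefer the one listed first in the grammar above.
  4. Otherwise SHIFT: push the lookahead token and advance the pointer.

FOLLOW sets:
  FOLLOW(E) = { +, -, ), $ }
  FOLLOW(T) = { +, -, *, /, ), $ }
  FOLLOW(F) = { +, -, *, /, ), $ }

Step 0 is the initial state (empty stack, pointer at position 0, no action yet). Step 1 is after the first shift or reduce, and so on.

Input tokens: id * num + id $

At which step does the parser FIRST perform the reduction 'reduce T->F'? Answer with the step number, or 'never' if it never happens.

Step 1: shift id. Stack=[id] ptr=1 lookahead=* remaining=[* num + id $]
Step 2: reduce F->id. Stack=[F] ptr=1 lookahead=* remaining=[* num + id $]
Step 3: reduce T->F. Stack=[T] ptr=1 lookahead=* remaining=[* num + id $]

Answer: 3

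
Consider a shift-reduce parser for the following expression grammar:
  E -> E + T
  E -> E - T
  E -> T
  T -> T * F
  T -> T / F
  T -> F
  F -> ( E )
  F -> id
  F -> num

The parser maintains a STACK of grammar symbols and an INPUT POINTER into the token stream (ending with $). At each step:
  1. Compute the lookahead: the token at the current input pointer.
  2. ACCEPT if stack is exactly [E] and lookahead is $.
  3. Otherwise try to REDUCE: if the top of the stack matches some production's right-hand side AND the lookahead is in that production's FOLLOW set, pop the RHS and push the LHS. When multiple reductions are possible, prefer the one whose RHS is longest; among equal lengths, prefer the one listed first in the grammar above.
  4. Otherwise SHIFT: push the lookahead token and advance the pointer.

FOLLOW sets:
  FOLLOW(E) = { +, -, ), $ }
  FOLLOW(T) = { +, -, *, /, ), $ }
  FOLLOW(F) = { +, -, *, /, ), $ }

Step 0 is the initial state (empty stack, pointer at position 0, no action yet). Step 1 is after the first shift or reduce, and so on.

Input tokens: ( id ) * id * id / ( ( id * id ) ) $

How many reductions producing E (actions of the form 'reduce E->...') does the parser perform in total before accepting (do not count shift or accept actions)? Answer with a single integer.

Answer: 4

Derivation:
Step 1: shift (. Stack=[(] ptr=1 lookahead=id remaining=[id ) * id * id / ( ( id * id ) ) $]
Step 2: shift id. Stack=[( id] ptr=2 lookahead=) remaining=[) * id * id / ( ( id * id ) ) $]
Step 3: reduce F->id. Stack=[( F] ptr=2 lookahead=) remaining=[) * id * id / ( ( id * id ) ) $]
Step 4: reduce T->F. Stack=[( T] ptr=2 lookahead=) remaining=[) * id * id / ( ( id * id ) ) $]
Step 5: reduce E->T. Stack=[( E] ptr=2 lookahead=) remaining=[) * id * id / ( ( id * id ) ) $]
Step 6: shift ). Stack=[( E )] ptr=3 lookahead=* remaining=[* id * id / ( ( id * id ) ) $]
Step 7: reduce F->( E ). Stack=[F] ptr=3 lookahead=* remaining=[* id * id / ( ( id * id ) ) $]
Step 8: reduce T->F. Stack=[T] ptr=3 lookahead=* remaining=[* id * id / ( ( id * id ) ) $]
Step 9: shift *. Stack=[T *] ptr=4 lookahead=id remaining=[id * id / ( ( id * id ) ) $]
Step 10: shift id. Stack=[T * id] ptr=5 lookahead=* remaining=[* id / ( ( id * id ) ) $]
Step 11: reduce F->id. Stack=[T * F] ptr=5 lookahead=* remaining=[* id / ( ( id * id ) ) $]
Step 12: reduce T->T * F. Stack=[T] ptr=5 lookahead=* remaining=[* id / ( ( id * id ) ) $]
Step 13: shift *. Stack=[T *] ptr=6 lookahead=id remaining=[id / ( ( id * id ) ) $]
Step 14: shift id. Stack=[T * id] ptr=7 lookahead=/ remaining=[/ ( ( id * id ) ) $]
Step 15: reduce F->id. Stack=[T * F] ptr=7 lookahead=/ remaining=[/ ( ( id * id ) ) $]
Step 16: reduce T->T * F. Stack=[T] ptr=7 lookahead=/ remaining=[/ ( ( id * id ) ) $]
Step 17: shift /. Stack=[T /] ptr=8 lookahead=( remaining=[( ( id * id ) ) $]
Step 18: shift (. Stack=[T / (] ptr=9 lookahead=( remaining=[( id * id ) ) $]
Step 19: shift (. Stack=[T / ( (] ptr=10 lookahead=id remaining=[id * id ) ) $]
Step 20: shift id. Stack=[T / ( ( id] ptr=11 lookahead=* remaining=[* id ) ) $]
Step 21: reduce F->id. Stack=[T / ( ( F] ptr=11 lookahead=* remaining=[* id ) ) $]
Step 22: reduce T->F. Stack=[T / ( ( T] ptr=11 lookahead=* remaining=[* id ) ) $]
Step 23: shift *. Stack=[T / ( ( T *] ptr=12 lookahead=id remaining=[id ) ) $]
Step 24: shift id. Stack=[T / ( ( T * id] ptr=13 lookahead=) remaining=[) ) $]
Step 25: reduce F->id. Stack=[T / ( ( T * F] ptr=13 lookahead=) remaining=[) ) $]
Step 26: reduce T->T * F. Stack=[T / ( ( T] ptr=13 lookahead=) remaining=[) ) $]
Step 27: reduce E->T. Stack=[T / ( ( E] ptr=13 lookahead=) remaining=[) ) $]
Step 28: shift ). Stack=[T / ( ( E )] ptr=14 lookahead=) remaining=[) $]
Step 29: reduce F->( E ). Stack=[T / ( F] ptr=14 lookahead=) remaining=[) $]
Step 30: reduce T->F. Stack=[T / ( T] ptr=14 lookahead=) remaining=[) $]
Step 31: reduce E->T. Stack=[T / ( E] ptr=14 lookahead=) remaining=[) $]
Step 32: shift ). Stack=[T / ( E )] ptr=15 lookahead=$ remaining=[$]
Step 33: reduce F->( E ). Stack=[T / F] ptr=15 lookahead=$ remaining=[$]
Step 34: reduce T->T / F. Stack=[T] ptr=15 lookahead=$ remaining=[$]
Step 35: reduce E->T. Stack=[E] ptr=15 lookahead=$ remaining=[$]
Step 36: accept. Stack=[E] ptr=15 lookahead=$ remaining=[$]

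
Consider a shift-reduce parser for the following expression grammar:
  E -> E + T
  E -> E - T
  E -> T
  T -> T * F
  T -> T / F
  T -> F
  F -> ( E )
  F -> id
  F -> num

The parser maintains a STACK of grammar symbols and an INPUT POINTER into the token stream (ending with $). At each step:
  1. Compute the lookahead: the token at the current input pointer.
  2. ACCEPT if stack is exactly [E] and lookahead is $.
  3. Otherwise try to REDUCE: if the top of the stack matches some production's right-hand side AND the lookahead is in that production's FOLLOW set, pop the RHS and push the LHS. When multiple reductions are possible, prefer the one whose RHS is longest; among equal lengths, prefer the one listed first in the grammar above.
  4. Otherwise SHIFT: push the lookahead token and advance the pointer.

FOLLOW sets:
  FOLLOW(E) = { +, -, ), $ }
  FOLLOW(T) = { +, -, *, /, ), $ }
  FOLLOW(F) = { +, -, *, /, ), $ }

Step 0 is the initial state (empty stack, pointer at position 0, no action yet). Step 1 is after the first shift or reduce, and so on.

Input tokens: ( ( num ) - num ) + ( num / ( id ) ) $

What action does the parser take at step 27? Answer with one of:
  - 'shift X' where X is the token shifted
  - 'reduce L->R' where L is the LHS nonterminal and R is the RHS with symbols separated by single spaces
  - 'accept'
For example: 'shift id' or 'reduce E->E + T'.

Answer: shift id

Derivation:
Step 1: shift (. Stack=[(] ptr=1 lookahead=( remaining=[( num ) - num ) + ( num / ( id ) ) $]
Step 2: shift (. Stack=[( (] ptr=2 lookahead=num remaining=[num ) - num ) + ( num / ( id ) ) $]
Step 3: shift num. Stack=[( ( num] ptr=3 lookahead=) remaining=[) - num ) + ( num / ( id ) ) $]
Step 4: reduce F->num. Stack=[( ( F] ptr=3 lookahead=) remaining=[) - num ) + ( num / ( id ) ) $]
Step 5: reduce T->F. Stack=[( ( T] ptr=3 lookahead=) remaining=[) - num ) + ( num / ( id ) ) $]
Step 6: reduce E->T. Stack=[( ( E] ptr=3 lookahead=) remaining=[) - num ) + ( num / ( id ) ) $]
Step 7: shift ). Stack=[( ( E )] ptr=4 lookahead=- remaining=[- num ) + ( num / ( id ) ) $]
Step 8: reduce F->( E ). Stack=[( F] ptr=4 lookahead=- remaining=[- num ) + ( num / ( id ) ) $]
Step 9: reduce T->F. Stack=[( T] ptr=4 lookahead=- remaining=[- num ) + ( num / ( id ) ) $]
Step 10: reduce E->T. Stack=[( E] ptr=4 lookahead=- remaining=[- num ) + ( num / ( id ) ) $]
Step 11: shift -. Stack=[( E -] ptr=5 lookahead=num remaining=[num ) + ( num / ( id ) ) $]
Step 12: shift num. Stack=[( E - num] ptr=6 lookahead=) remaining=[) + ( num / ( id ) ) $]
Step 13: reduce F->num. Stack=[( E - F] ptr=6 lookahead=) remaining=[) + ( num / ( id ) ) $]
Step 14: reduce T->F. Stack=[( E - T] ptr=6 lookahead=) remaining=[) + ( num / ( id ) ) $]
Step 15: reduce E->E - T. Stack=[( E] ptr=6 lookahead=) remaining=[) + ( num / ( id ) ) $]
Step 16: shift ). Stack=[( E )] ptr=7 lookahead=+ remaining=[+ ( num / ( id ) ) $]
Step 17: reduce F->( E ). Stack=[F] ptr=7 lookahead=+ remaining=[+ ( num / ( id ) ) $]
Step 18: reduce T->F. Stack=[T] ptr=7 lookahead=+ remaining=[+ ( num / ( id ) ) $]
Step 19: reduce E->T. Stack=[E] ptr=7 lookahead=+ remaining=[+ ( num / ( id ) ) $]
Step 20: shift +. Stack=[E +] ptr=8 lookahead=( remaining=[( num / ( id ) ) $]
Step 21: shift (. Stack=[E + (] ptr=9 lookahead=num remaining=[num / ( id ) ) $]
Step 22: shift num. Stack=[E + ( num] ptr=10 lookahead=/ remaining=[/ ( id ) ) $]
Step 23: reduce F->num. Stack=[E + ( F] ptr=10 lookahead=/ remaining=[/ ( id ) ) $]
Step 24: reduce T->F. Stack=[E + ( T] ptr=10 lookahead=/ remaining=[/ ( id ) ) $]
Step 25: shift /. Stack=[E + ( T /] ptr=11 lookahead=( remaining=[( id ) ) $]
Step 26: shift (. Stack=[E + ( T / (] ptr=12 lookahead=id remaining=[id ) ) $]
Step 27: shift id. Stack=[E + ( T / ( id] ptr=13 lookahead=) remaining=[) ) $]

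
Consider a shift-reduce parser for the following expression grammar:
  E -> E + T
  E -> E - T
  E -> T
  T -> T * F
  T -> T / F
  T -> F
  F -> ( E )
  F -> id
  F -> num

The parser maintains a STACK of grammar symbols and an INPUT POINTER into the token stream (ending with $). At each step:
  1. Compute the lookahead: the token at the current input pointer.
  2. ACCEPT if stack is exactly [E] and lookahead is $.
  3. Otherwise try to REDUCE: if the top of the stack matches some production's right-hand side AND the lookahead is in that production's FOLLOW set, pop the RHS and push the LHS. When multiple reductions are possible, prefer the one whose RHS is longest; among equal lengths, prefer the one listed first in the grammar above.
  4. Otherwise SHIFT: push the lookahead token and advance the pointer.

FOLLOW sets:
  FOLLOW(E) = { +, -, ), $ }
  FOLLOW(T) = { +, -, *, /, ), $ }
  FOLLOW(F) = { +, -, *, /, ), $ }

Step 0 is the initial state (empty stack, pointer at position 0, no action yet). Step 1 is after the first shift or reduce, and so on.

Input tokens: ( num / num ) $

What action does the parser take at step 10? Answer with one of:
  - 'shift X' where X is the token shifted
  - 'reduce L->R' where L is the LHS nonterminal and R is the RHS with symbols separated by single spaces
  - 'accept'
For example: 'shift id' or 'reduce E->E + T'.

Step 1: shift (. Stack=[(] ptr=1 lookahead=num remaining=[num / num ) $]
Step 2: shift num. Stack=[( num] ptr=2 lookahead=/ remaining=[/ num ) $]
Step 3: reduce F->num. Stack=[( F] ptr=2 lookahead=/ remaining=[/ num ) $]
Step 4: reduce T->F. Stack=[( T] ptr=2 lookahead=/ remaining=[/ num ) $]
Step 5: shift /. Stack=[( T /] ptr=3 lookahead=num remaining=[num ) $]
Step 6: shift num. Stack=[( T / num] ptr=4 lookahead=) remaining=[) $]
Step 7: reduce F->num. Stack=[( T / F] ptr=4 lookahead=) remaining=[) $]
Step 8: reduce T->T / F. Stack=[( T] ptr=4 lookahead=) remaining=[) $]
Step 9: reduce E->T. Stack=[( E] ptr=4 lookahead=) remaining=[) $]
Step 10: shift ). Stack=[( E )] ptr=5 lookahead=$ remaining=[$]

Answer: shift )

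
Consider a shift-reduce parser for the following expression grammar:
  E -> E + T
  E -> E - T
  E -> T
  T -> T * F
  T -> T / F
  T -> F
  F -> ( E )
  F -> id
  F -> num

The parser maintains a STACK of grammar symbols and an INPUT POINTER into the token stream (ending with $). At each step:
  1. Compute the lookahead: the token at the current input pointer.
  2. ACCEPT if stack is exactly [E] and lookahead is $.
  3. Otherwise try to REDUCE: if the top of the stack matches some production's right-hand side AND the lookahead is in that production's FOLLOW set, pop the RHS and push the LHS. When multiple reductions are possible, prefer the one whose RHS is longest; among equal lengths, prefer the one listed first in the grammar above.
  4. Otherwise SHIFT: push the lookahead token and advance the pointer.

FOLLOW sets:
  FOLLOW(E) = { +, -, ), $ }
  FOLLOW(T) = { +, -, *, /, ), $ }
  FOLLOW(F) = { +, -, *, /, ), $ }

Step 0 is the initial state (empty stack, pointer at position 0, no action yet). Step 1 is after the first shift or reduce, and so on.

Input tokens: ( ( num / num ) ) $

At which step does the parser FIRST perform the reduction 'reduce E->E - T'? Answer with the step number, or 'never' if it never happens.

Step 1: shift (. Stack=[(] ptr=1 lookahead=( remaining=[( num / num ) ) $]
Step 2: shift (. Stack=[( (] ptr=2 lookahead=num remaining=[num / num ) ) $]
Step 3: shift num. Stack=[( ( num] ptr=3 lookahead=/ remaining=[/ num ) ) $]
Step 4: reduce F->num. Stack=[( ( F] ptr=3 lookahead=/ remaining=[/ num ) ) $]
Step 5: reduce T->F. Stack=[( ( T] ptr=3 lookahead=/ remaining=[/ num ) ) $]
Step 6: shift /. Stack=[( ( T /] ptr=4 lookahead=num remaining=[num ) ) $]
Step 7: shift num. Stack=[( ( T / num] ptr=5 lookahead=) remaining=[) ) $]
Step 8: reduce F->num. Stack=[( ( T / F] ptr=5 lookahead=) remaining=[) ) $]
Step 9: reduce T->T / F. Stack=[( ( T] ptr=5 lookahead=) remaining=[) ) $]
Step 10: reduce E->T. Stack=[( ( E] ptr=5 lookahead=) remaining=[) ) $]
Step 11: shift ). Stack=[( ( E )] ptr=6 lookahead=) remaining=[) $]
Step 12: reduce F->( E ). Stack=[( F] ptr=6 lookahead=) remaining=[) $]
Step 13: reduce T->F. Stack=[( T] ptr=6 lookahead=) remaining=[) $]
Step 14: reduce E->T. Stack=[( E] ptr=6 lookahead=) remaining=[) $]
Step 15: shift ). Stack=[( E )] ptr=7 lookahead=$ remaining=[$]
Step 16: reduce F->( E ). Stack=[F] ptr=7 lookahead=$ remaining=[$]
Step 17: reduce T->F. Stack=[T] ptr=7 lookahead=$ remaining=[$]
Step 18: reduce E->T. Stack=[E] ptr=7 lookahead=$ remaining=[$]
Step 19: accept. Stack=[E] ptr=7 lookahead=$ remaining=[$]

Answer: never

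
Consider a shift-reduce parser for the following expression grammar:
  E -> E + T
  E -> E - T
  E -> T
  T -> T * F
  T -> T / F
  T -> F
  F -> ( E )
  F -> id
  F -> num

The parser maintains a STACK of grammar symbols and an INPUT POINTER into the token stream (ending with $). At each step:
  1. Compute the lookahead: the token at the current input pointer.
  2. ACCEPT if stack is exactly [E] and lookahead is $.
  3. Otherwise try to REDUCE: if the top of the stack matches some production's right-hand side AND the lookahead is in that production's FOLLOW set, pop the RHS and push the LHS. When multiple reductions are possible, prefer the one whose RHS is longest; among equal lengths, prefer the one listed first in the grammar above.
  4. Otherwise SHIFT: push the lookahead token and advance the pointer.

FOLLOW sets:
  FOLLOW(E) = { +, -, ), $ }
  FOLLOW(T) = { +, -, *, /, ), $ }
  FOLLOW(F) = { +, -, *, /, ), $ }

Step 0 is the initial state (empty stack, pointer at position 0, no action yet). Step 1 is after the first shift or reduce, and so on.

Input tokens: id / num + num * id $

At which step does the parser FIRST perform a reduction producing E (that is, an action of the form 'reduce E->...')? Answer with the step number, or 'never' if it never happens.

Answer: 8

Derivation:
Step 1: shift id. Stack=[id] ptr=1 lookahead=/ remaining=[/ num + num * id $]
Step 2: reduce F->id. Stack=[F] ptr=1 lookahead=/ remaining=[/ num + num * id $]
Step 3: reduce T->F. Stack=[T] ptr=1 lookahead=/ remaining=[/ num + num * id $]
Step 4: shift /. Stack=[T /] ptr=2 lookahead=num remaining=[num + num * id $]
Step 5: shift num. Stack=[T / num] ptr=3 lookahead=+ remaining=[+ num * id $]
Step 6: reduce F->num. Stack=[T / F] ptr=3 lookahead=+ remaining=[+ num * id $]
Step 7: reduce T->T / F. Stack=[T] ptr=3 lookahead=+ remaining=[+ num * id $]
Step 8: reduce E->T. Stack=[E] ptr=3 lookahead=+ remaining=[+ num * id $]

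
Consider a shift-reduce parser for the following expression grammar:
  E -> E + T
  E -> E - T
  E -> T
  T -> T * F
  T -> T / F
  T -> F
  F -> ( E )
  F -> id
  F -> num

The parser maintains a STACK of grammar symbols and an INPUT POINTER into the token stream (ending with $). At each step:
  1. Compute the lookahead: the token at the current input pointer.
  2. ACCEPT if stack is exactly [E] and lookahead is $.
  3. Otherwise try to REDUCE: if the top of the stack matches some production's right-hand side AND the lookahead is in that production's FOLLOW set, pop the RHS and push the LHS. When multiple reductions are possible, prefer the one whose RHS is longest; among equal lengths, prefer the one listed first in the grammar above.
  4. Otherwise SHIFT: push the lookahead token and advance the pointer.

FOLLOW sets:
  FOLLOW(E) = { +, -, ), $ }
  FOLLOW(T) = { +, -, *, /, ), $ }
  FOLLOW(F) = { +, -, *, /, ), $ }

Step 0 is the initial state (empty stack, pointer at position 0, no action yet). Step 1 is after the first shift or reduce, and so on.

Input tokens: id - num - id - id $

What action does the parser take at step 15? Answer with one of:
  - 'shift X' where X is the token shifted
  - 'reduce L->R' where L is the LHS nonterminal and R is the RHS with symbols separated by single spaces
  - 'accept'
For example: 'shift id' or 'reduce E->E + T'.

Step 1: shift id. Stack=[id] ptr=1 lookahead=- remaining=[- num - id - id $]
Step 2: reduce F->id. Stack=[F] ptr=1 lookahead=- remaining=[- num - id - id $]
Step 3: reduce T->F. Stack=[T] ptr=1 lookahead=- remaining=[- num - id - id $]
Step 4: reduce E->T. Stack=[E] ptr=1 lookahead=- remaining=[- num - id - id $]
Step 5: shift -. Stack=[E -] ptr=2 lookahead=num remaining=[num - id - id $]
Step 6: shift num. Stack=[E - num] ptr=3 lookahead=- remaining=[- id - id $]
Step 7: reduce F->num. Stack=[E - F] ptr=3 lookahead=- remaining=[- id - id $]
Step 8: reduce T->F. Stack=[E - T] ptr=3 lookahead=- remaining=[- id - id $]
Step 9: reduce E->E - T. Stack=[E] ptr=3 lookahead=- remaining=[- id - id $]
Step 10: shift -. Stack=[E -] ptr=4 lookahead=id remaining=[id - id $]
Step 11: shift id. Stack=[E - id] ptr=5 lookahead=- remaining=[- id $]
Step 12: reduce F->id. Stack=[E - F] ptr=5 lookahead=- remaining=[- id $]
Step 13: reduce T->F. Stack=[E - T] ptr=5 lookahead=- remaining=[- id $]
Step 14: reduce E->E - T. Stack=[E] ptr=5 lookahead=- remaining=[- id $]
Step 15: shift -. Stack=[E -] ptr=6 lookahead=id remaining=[id $]

Answer: shift -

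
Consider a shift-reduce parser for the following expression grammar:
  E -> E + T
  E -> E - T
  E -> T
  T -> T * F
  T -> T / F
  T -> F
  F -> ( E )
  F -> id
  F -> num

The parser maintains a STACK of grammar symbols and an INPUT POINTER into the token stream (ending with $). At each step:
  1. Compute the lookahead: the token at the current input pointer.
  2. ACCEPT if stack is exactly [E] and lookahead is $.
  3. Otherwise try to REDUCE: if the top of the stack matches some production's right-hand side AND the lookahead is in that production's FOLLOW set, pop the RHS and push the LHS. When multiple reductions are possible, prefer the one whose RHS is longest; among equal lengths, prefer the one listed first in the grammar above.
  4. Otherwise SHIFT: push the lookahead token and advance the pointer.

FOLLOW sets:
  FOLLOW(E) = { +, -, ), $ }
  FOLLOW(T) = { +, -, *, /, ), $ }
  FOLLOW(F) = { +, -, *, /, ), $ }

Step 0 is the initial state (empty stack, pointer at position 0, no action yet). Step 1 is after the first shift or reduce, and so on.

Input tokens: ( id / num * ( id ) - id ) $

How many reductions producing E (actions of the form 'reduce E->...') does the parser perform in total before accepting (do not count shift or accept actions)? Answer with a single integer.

Answer: 4

Derivation:
Step 1: shift (. Stack=[(] ptr=1 lookahead=id remaining=[id / num * ( id ) - id ) $]
Step 2: shift id. Stack=[( id] ptr=2 lookahead=/ remaining=[/ num * ( id ) - id ) $]
Step 3: reduce F->id. Stack=[( F] ptr=2 lookahead=/ remaining=[/ num * ( id ) - id ) $]
Step 4: reduce T->F. Stack=[( T] ptr=2 lookahead=/ remaining=[/ num * ( id ) - id ) $]
Step 5: shift /. Stack=[( T /] ptr=3 lookahead=num remaining=[num * ( id ) - id ) $]
Step 6: shift num. Stack=[( T / num] ptr=4 lookahead=* remaining=[* ( id ) - id ) $]
Step 7: reduce F->num. Stack=[( T / F] ptr=4 lookahead=* remaining=[* ( id ) - id ) $]
Step 8: reduce T->T / F. Stack=[( T] ptr=4 lookahead=* remaining=[* ( id ) - id ) $]
Step 9: shift *. Stack=[( T *] ptr=5 lookahead=( remaining=[( id ) - id ) $]
Step 10: shift (. Stack=[( T * (] ptr=6 lookahead=id remaining=[id ) - id ) $]
Step 11: shift id. Stack=[( T * ( id] ptr=7 lookahead=) remaining=[) - id ) $]
Step 12: reduce F->id. Stack=[( T * ( F] ptr=7 lookahead=) remaining=[) - id ) $]
Step 13: reduce T->F. Stack=[( T * ( T] ptr=7 lookahead=) remaining=[) - id ) $]
Step 14: reduce E->T. Stack=[( T * ( E] ptr=7 lookahead=) remaining=[) - id ) $]
Step 15: shift ). Stack=[( T * ( E )] ptr=8 lookahead=- remaining=[- id ) $]
Step 16: reduce F->( E ). Stack=[( T * F] ptr=8 lookahead=- remaining=[- id ) $]
Step 17: reduce T->T * F. Stack=[( T] ptr=8 lookahead=- remaining=[- id ) $]
Step 18: reduce E->T. Stack=[( E] ptr=8 lookahead=- remaining=[- id ) $]
Step 19: shift -. Stack=[( E -] ptr=9 lookahead=id remaining=[id ) $]
Step 20: shift id. Stack=[( E - id] ptr=10 lookahead=) remaining=[) $]
Step 21: reduce F->id. Stack=[( E - F] ptr=10 lookahead=) remaining=[) $]
Step 22: reduce T->F. Stack=[( E - T] ptr=10 lookahead=) remaining=[) $]
Step 23: reduce E->E - T. Stack=[( E] ptr=10 lookahead=) remaining=[) $]
Step 24: shift ). Stack=[( E )] ptr=11 lookahead=$ remaining=[$]
Step 25: reduce F->( E ). Stack=[F] ptr=11 lookahead=$ remaining=[$]
Step 26: reduce T->F. Stack=[T] ptr=11 lookahead=$ remaining=[$]
Step 27: reduce E->T. Stack=[E] ptr=11 lookahead=$ remaining=[$]
Step 28: accept. Stack=[E] ptr=11 lookahead=$ remaining=[$]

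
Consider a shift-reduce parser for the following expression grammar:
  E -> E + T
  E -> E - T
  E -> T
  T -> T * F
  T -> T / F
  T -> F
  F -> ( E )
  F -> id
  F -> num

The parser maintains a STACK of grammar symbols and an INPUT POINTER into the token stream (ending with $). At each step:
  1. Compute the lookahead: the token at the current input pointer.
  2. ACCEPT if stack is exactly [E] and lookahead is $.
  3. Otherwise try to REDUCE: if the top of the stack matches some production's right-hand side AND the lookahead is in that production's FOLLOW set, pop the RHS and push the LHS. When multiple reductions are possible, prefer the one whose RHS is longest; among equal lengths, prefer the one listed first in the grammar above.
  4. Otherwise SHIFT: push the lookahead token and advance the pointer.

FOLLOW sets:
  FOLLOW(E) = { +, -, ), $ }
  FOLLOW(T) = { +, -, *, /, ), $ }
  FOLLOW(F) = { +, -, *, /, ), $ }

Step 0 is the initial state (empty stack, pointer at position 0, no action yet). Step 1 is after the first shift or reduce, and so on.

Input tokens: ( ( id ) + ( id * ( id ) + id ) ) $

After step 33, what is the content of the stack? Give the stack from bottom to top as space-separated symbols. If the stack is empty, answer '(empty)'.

Step 1: shift (. Stack=[(] ptr=1 lookahead=( remaining=[( id ) + ( id * ( id ) + id ) ) $]
Step 2: shift (. Stack=[( (] ptr=2 lookahead=id remaining=[id ) + ( id * ( id ) + id ) ) $]
Step 3: shift id. Stack=[( ( id] ptr=3 lookahead=) remaining=[) + ( id * ( id ) + id ) ) $]
Step 4: reduce F->id. Stack=[( ( F] ptr=3 lookahead=) remaining=[) + ( id * ( id ) + id ) ) $]
Step 5: reduce T->F. Stack=[( ( T] ptr=3 lookahead=) remaining=[) + ( id * ( id ) + id ) ) $]
Step 6: reduce E->T. Stack=[( ( E] ptr=3 lookahead=) remaining=[) + ( id * ( id ) + id ) ) $]
Step 7: shift ). Stack=[( ( E )] ptr=4 lookahead=+ remaining=[+ ( id * ( id ) + id ) ) $]
Step 8: reduce F->( E ). Stack=[( F] ptr=4 lookahead=+ remaining=[+ ( id * ( id ) + id ) ) $]
Step 9: reduce T->F. Stack=[( T] ptr=4 lookahead=+ remaining=[+ ( id * ( id ) + id ) ) $]
Step 10: reduce E->T. Stack=[( E] ptr=4 lookahead=+ remaining=[+ ( id * ( id ) + id ) ) $]
Step 11: shift +. Stack=[( E +] ptr=5 lookahead=( remaining=[( id * ( id ) + id ) ) $]
Step 12: shift (. Stack=[( E + (] ptr=6 lookahead=id remaining=[id * ( id ) + id ) ) $]
Step 13: shift id. Stack=[( E + ( id] ptr=7 lookahead=* remaining=[* ( id ) + id ) ) $]
Step 14: reduce F->id. Stack=[( E + ( F] ptr=7 lookahead=* remaining=[* ( id ) + id ) ) $]
Step 15: reduce T->F. Stack=[( E + ( T] ptr=7 lookahead=* remaining=[* ( id ) + id ) ) $]
Step 16: shift *. Stack=[( E + ( T *] ptr=8 lookahead=( remaining=[( id ) + id ) ) $]
Step 17: shift (. Stack=[( E + ( T * (] ptr=9 lookahead=id remaining=[id ) + id ) ) $]
Step 18: shift id. Stack=[( E + ( T * ( id] ptr=10 lookahead=) remaining=[) + id ) ) $]
Step 19: reduce F->id. Stack=[( E + ( T * ( F] ptr=10 lookahead=) remaining=[) + id ) ) $]
Step 20: reduce T->F. Stack=[( E + ( T * ( T] ptr=10 lookahead=) remaining=[) + id ) ) $]
Step 21: reduce E->T. Stack=[( E + ( T * ( E] ptr=10 lookahead=) remaining=[) + id ) ) $]
Step 22: shift ). Stack=[( E + ( T * ( E )] ptr=11 lookahead=+ remaining=[+ id ) ) $]
Step 23: reduce F->( E ). Stack=[( E + ( T * F] ptr=11 lookahead=+ remaining=[+ id ) ) $]
Step 24: reduce T->T * F. Stack=[( E + ( T] ptr=11 lookahead=+ remaining=[+ id ) ) $]
Step 25: reduce E->T. Stack=[( E + ( E] ptr=11 lookahead=+ remaining=[+ id ) ) $]
Step 26: shift +. Stack=[( E + ( E +] ptr=12 lookahead=id remaining=[id ) ) $]
Step 27: shift id. Stack=[( E + ( E + id] ptr=13 lookahead=) remaining=[) ) $]
Step 28: reduce F->id. Stack=[( E + ( E + F] ptr=13 lookahead=) remaining=[) ) $]
Step 29: reduce T->F. Stack=[( E + ( E + T] ptr=13 lookahead=) remaining=[) ) $]
Step 30: reduce E->E + T. Stack=[( E + ( E] ptr=13 lookahead=) remaining=[) ) $]
Step 31: shift ). Stack=[( E + ( E )] ptr=14 lookahead=) remaining=[) $]
Step 32: reduce F->( E ). Stack=[( E + F] ptr=14 lookahead=) remaining=[) $]
Step 33: reduce T->F. Stack=[( E + T] ptr=14 lookahead=) remaining=[) $]

Answer: ( E + T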